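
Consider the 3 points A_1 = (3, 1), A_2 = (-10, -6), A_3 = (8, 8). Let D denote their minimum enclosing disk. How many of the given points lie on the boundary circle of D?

2

Side lengths²: A_1A_2² = 218, A_1A_3² = 74, A_2A_3² = 520.
Since A_2A_3² = 520 ≥ 218 + 74 = 292, the angle opposite A_2A_3 is not acute, so the smallest enclosing circle has A_2A_3 as diameter.
Centre = midpoint of A_2A_3 = (-1, 1), r² = 520/4 = 130.
The points at distance exactly r from the centre are A_2, A_3 — 2 points.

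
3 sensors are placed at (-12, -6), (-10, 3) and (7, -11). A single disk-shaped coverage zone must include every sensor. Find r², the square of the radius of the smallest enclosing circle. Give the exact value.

Call the three points A, B, C in the order given.
Side lengths²: AB² = 85, AC² = 386, BC² = 485.
Since BC² = 485 ≥ 386 + 85 = 471, the angle opposite BC is not acute, so the smallest enclosing circle has BC as diameter.
Centre = midpoint of BC = (-1.5, -4), r² = 485/4 = 121.25.

121.25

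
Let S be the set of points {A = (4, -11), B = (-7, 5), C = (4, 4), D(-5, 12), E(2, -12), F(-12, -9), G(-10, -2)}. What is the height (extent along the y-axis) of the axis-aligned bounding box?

24

max y = 12, min y = -12, so height = 24.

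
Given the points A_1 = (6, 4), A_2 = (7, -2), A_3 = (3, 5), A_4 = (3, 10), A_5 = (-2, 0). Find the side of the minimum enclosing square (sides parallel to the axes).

The bounding box has width 9 and height 12.
An axis-aligned square enclosing the set must have side ≥ max(width, height).
So the minimum side is max(9, 12) = 12.

12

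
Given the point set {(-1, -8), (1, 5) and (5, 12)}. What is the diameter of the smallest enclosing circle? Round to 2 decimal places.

20.88

Call the three points A, B, C in the order given.
Side lengths²: AB² = 173, AC² = 436, BC² = 65.
Since AC² = 436 ≥ 173 + 65 = 238, the angle opposite AC is not acute, so the smallest enclosing circle has AC as diameter.
Centre = midpoint of AC = (2, 2), r² = 436/4 = 109.
Diameter = 2r = 2√109 ≈ 20.88.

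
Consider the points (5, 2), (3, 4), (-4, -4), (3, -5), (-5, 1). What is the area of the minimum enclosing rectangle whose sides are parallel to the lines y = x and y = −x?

105

In coordinates u = x + y, v = x − y the rectangle is axis-aligned; the map (x,y)→(u,v) scales areas by 2.
u-values: 7, 7, -8, -2, -4; range = 7 − (-8) = 15.
v-values: 3, -1, 0, 8, -6; range = 8 − (-6) = 14.
Area = (15 × 14) / 2 = 105.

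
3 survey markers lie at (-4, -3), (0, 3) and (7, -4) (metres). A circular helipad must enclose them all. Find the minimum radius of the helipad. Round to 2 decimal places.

5.63

Call the three points A, B, C in the order given.
Side lengths²: AB² = 52, AC² = 122, BC² = 98.
Since AC² = 122 < 98 + 52 = 150, the triangle is acute, so the smallest enclosing circle is the circumcircle.
Circumcentre = (1.6, -2.4), r² = 31.72.
r = √(31.72) ≈ 5.63.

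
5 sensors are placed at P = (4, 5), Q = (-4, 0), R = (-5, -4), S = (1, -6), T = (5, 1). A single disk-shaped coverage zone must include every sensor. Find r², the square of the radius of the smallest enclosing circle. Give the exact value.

The minimum enclosing circle is determined by three boundary points: P, R, S.
Their circumcentre is (-0.25, 0.25) with r² = 40.625.
The farthest remaining point T is at distance² 28.125 ≤ 40.625.

40.625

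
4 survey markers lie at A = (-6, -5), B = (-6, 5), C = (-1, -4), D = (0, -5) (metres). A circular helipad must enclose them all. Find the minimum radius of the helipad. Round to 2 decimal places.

5.83

A smallest enclosing disk is always determined by at most three of the input points on its boundary.
The farthest pair is B–D with squared distance 136. The circle on this segment as diameter has centre (-3, 0) and r² = 136/4 = 34.
Check A: distance² to centre = 34 ≤ 34, so it lies inside.
All remaining points lie in this disk, and no smaller disk contains both endpoints, so this is the minimum enclosing circle.
r = √34 ≈ 5.83.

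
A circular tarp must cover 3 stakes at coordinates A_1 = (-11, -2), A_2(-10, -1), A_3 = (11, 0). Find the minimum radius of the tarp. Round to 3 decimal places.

11.045

Side lengths²: A_1A_2² = 2, A_1A_3² = 488, A_2A_3² = 442.
Since A_1A_3² = 488 ≥ 442 + 2 = 444, the angle opposite A_1A_3 is not acute, so the smallest enclosing circle has A_1A_3 as diameter.
Centre = midpoint of A_1A_3 = (0, -1), r² = 488/4 = 122.
r = √122 ≈ 11.045.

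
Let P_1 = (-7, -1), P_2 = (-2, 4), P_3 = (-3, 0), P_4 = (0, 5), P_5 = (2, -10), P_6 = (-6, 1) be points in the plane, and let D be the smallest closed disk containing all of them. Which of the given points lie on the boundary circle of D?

The minimum enclosing circle of a finite set is fixed by two of the points (as a diameter) or three (as a circumcircle).
The minimum enclosing circle is determined by three boundary points: P_1, P_4, P_5.
Their circumcentre is (11/26, -67/26) with r² = 19465/338.
The farthest remaining point P_6 is at distance² 18269/338 ≤ 19465/338.
The points at distance exactly r from the centre are P_1, P_4, P_5 — 3 points.

P_1, P_4, P_5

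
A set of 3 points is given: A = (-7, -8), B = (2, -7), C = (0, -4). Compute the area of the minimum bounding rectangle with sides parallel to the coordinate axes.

x ranges over [-7, 2], width 9.
y ranges over [-8, -4], height 4.
Area = 9 × 4 = 36.

36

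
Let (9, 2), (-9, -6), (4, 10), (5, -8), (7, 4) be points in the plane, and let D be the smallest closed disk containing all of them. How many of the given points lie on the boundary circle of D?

A smallest enclosing disk is always determined by at most three of the input points on its boundary.
The minimum enclosing circle is determined by three boundary points: (-9, -6), (4, 10), (5, -8).
Their circumcentre is (-0.9, 0.7) with r² = 110.5.
The farthest remaining point (9, 2) is at distance² 99.7 ≤ 110.5.
The points at distance exactly r from the centre are (-9, -6), (4, 10), (5, -8) — 3 points.

3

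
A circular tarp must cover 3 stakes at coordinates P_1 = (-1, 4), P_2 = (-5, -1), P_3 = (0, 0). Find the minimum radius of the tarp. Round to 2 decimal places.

3.21

Side lengths²: P_1P_2² = 41, P_1P_3² = 17, P_2P_3² = 26.
Since P_1P_2² = 41 < 26 + 17 = 43, the triangle is acute, so the smallest enclosing circle is the circumcircle.
Circumcentre = (-121/42, 59/42), r² = 9061/882.
r = √(9061/882) ≈ 3.21.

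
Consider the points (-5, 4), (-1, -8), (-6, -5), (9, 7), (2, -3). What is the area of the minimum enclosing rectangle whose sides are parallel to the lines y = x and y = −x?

In coordinates u = x + y, v = x − y the rectangle is axis-aligned; the map (x,y)→(u,v) scales areas by 2.
u-values: -1, -9, -11, 16, -1; range = 16 − (-11) = 27.
v-values: -9, 7, -1, 2, 5; range = 7 − (-9) = 16.
Area = (27 × 16) / 2 = 216.

216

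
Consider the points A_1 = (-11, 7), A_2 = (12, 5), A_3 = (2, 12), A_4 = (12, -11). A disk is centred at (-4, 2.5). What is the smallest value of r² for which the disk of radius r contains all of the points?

438.25

The required radius is the distance from (-4, 2.5) to the farthest point.
Squared distances: 69.25, 262.25, 126.25, 438.25.
Maximum is 438.25, attained at A_4.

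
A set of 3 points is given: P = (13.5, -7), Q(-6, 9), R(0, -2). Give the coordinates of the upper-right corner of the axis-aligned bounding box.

(13.5, 9)

x-range [-6, 13.5], y-range [-7, 9].
The upper-right corner is (13.5, 9).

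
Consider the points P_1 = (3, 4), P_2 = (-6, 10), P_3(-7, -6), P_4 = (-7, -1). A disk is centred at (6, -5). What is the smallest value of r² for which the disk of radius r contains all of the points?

369

The required radius is the distance from (6, -5) to the farthest point.
Squared distances: 90, 369, 170, 185.
Maximum is 369, attained at P_2.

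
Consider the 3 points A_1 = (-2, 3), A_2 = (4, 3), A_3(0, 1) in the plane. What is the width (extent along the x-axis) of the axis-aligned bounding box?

6

max x = 4, min x = -2, so width = 6.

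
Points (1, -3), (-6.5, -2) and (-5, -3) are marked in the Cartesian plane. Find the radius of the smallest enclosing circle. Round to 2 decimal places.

3.78

Call the three points A, B, C in the order given.
Side lengths²: AB² = 57.25, AC² = 36, BC² = 3.25.
Since AB² = 57.25 ≥ 36 + 3.25 = 39.25, the angle opposite AB is not acute, so the smallest enclosing circle has AB as diameter.
Centre = midpoint of AB = (-2.75, -2.5), r² = 57.25/4 = 14.3125.
r = √(14.3125) ≈ 3.78.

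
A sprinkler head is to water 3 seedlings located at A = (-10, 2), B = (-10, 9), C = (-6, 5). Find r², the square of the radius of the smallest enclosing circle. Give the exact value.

Side lengths²: AB² = 49, AC² = 25, BC² = 32.
Since AB² = 49 < 32 + 25 = 57, the triangle is acute, so the smallest enclosing circle is the circumcircle.
Circumcentre = (-9.5, 5.5), r² = 12.5.

12.5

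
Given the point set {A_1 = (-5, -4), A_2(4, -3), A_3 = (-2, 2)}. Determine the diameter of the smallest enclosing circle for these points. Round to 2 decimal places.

Side lengths²: A_1A_2² = 82, A_1A_3² = 45, A_2A_3² = 61.
Since A_1A_2² = 82 < 61 + 45 = 106, the triangle is acute, so the smallest enclosing circle is the circumcircle.
Circumcentre = (-21/34, -83/34), r² = 12505/578.
Diameter = 2r = 2√(12505/578) ≈ 9.30.

9.30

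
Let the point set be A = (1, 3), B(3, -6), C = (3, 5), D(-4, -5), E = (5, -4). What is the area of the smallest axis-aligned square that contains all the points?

121

The bounding box has width 9 and height 11.
An axis-aligned square enclosing the set must have side ≥ max(width, height).
So the minimum side is max(9, 11) = 11.
Area = 11² = 121.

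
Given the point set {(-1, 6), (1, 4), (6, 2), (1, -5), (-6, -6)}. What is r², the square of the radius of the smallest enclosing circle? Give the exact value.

By Welzl's lemma the MEC is supported by two points (diametrically opposite) or three points (on a circumcircle).
The minimum enclosing circle is determined by three boundary points: (-1, 6), (6, 2), (-6, -6).
Their circumcentre is (-0.5, -1.25) with r² = 52.8125.
The farthest remaining point (1, 4) is at distance² 29.8125 ≤ 52.8125.

52.8125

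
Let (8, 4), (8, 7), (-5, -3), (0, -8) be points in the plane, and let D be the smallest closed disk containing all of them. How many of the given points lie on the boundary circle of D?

3

A smallest enclosing disk is always determined by at most three of the input points on its boundary.
The minimum enclosing circle is determined by three boundary points: (8, 7), (-5, -3), (0, -8).
Their circumcentre is (139/46, 1/46) with r² = 77741/1058.
The farthest remaining point (8, 4) is at distance² 42965/1058 ≤ 77741/1058.
The points at distance exactly r from the centre are (8, 7), (-5, -3), (0, -8) — 3 points.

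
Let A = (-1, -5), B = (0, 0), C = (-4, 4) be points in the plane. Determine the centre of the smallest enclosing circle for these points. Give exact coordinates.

(-2.5, -0.5)

Side lengths²: AB² = 26, AC² = 90, BC² = 32.
Since AC² = 90 ≥ 32 + 26 = 58, the angle opposite AC is not acute, so the smallest enclosing circle has AC as diameter.
Centre = midpoint of AC = (-2.5, -0.5), r² = 90/4 = 22.5.
Centre = (-2.5, -0.5).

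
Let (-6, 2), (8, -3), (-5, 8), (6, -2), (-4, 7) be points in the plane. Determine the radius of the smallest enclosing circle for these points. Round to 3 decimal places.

8.515

A smallest enclosing disk is always determined by at most three of the input points on its boundary.
The farthest pair is (8, -3)–(-5, 8) with squared distance 290. The circle on this segment as diameter has centre (1.5, 2.5) and r² = 290/4 = 72.5.
Check (-6, 2): distance² to centre = 56.5 ≤ 72.5, so it lies inside.
All remaining points lie in this disk, and no smaller disk contains both endpoints, so this is the minimum enclosing circle.
r = √(72.5) ≈ 8.515.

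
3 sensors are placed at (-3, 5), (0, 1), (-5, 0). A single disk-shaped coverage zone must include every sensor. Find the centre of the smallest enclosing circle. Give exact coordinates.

Call the three points A, B, C in the order given.
Side lengths²: AB² = 25, AC² = 29, BC² = 26.
Since AC² = 29 < 26 + 25 = 51, the triangle is acute, so the smallest enclosing circle is the circumcircle.
Circumcentre = (-129/46, 93/46), r² = 9425/1058.
Centre = (-129/46, 93/46).

(-129/46, 93/46)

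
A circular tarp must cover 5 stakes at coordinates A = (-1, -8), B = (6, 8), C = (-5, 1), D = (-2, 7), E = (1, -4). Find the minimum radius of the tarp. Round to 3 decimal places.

By Welzl's lemma the MEC is supported by two points (diametrically opposite) or three points (on a circumcircle).
The farthest pair is A–B with squared distance 305. The circle on this segment as diameter has centre (2.5, 0) and r² = 305/4 = 76.25.
Check C: distance² to centre = 57.25 ≤ 76.25, so it lies inside.
All remaining points lie in this disk, and no smaller disk contains both endpoints, so this is the minimum enclosing circle.
r = √(76.25) ≈ 8.732.

8.732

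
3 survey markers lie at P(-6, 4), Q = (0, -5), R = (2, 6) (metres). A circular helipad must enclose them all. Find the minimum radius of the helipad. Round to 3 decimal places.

5.936

Side lengths²: PQ² = 117, PR² = 68, QR² = 125.
Since QR² = 125 < 117 + 68 = 185, the triangle is acute, so the smallest enclosing circle is the circumcircle.
Circumcentre = (-27/28, 6/7), r² = 27625/784.
r = √(27625/784) ≈ 5.936.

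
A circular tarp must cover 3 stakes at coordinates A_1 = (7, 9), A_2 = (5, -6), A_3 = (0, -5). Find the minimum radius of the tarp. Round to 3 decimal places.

7.843

Side lengths²: A_1A_2² = 229, A_1A_3² = 245, A_2A_3² = 26.
Since A_1A_3² = 245 < 229 + 26 = 255, the triangle is acute, so the smallest enclosing circle is the circumcircle.
Circumcentre = (87/22, 39/22), r² = 14885/242.
r = √(14885/242) ≈ 7.843.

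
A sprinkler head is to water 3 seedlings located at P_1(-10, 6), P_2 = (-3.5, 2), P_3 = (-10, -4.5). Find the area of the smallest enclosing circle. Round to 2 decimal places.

91.50

Side lengths²: P_1P_2² = 58.25, P_1P_3² = 110.25, P_2P_3² = 84.5.
Since P_1P_3² = 110.25 < 84.5 + 58.25 = 142.75, the triangle is acute, so the smallest enclosing circle is the circumcircle.
Circumcentre = (-8.75, 0.75), r² = 29.125.
Area = π·r² = π·29.125 ≈ 91.50.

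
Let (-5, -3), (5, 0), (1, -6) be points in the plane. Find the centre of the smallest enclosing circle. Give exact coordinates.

(0, -1.5)

Call the three points A, B, C in the order given.
Side lengths²: AB² = 109, AC² = 45, BC² = 52.
Since AB² = 109 ≥ 52 + 45 = 97, the angle opposite AB is not acute, so the smallest enclosing circle has AB as diameter.
Centre = midpoint of AB = (0, -1.5), r² = 109/4 = 27.25.
Centre = (0, -1.5).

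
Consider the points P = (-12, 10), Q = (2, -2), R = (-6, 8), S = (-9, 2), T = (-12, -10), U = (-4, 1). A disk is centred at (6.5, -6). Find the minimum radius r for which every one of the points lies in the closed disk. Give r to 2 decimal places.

The required radius is the distance from (6.5, -6) to the farthest point.
Squared distances: 598.25, 36.25, 352.25, 304.25, 358.25, 159.25.
Maximum is 598.25, attained at P.
r = √(598.25) ≈ 24.46.

24.46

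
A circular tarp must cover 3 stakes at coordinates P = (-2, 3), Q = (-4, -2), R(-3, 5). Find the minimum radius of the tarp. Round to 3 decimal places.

3.536

Side lengths²: PQ² = 29, PR² = 5, QR² = 50.
Since QR² = 50 ≥ 29 + 5 = 34, the angle opposite QR is not acute, so the smallest enclosing circle has QR as diameter.
Centre = midpoint of QR = (-3.5, 1.5), r² = 50/4 = 12.5.
r = √(12.5) ≈ 3.536.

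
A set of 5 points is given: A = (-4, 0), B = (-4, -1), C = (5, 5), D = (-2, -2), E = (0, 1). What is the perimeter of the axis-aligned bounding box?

32

Width = max x − min x = 5 − (-4) = 9.
Height = max y − min y = 5 − (-2) = 7.
Perimeter = 2(9 + 7) = 32.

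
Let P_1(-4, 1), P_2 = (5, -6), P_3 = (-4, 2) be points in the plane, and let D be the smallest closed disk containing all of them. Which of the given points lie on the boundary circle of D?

Side lengths²: P_1P_2² = 130, P_1P_3² = 1, P_2P_3² = 145.
Since P_2P_3² = 145 ≥ 130 + 1 = 131, the angle opposite P_2P_3 is not acute, so the smallest enclosing circle has P_2P_3 as diameter.
Centre = midpoint of P_2P_3 = (0.5, -2), r² = 145/4 = 36.25.
The points at distance exactly r from the centre are P_2, P_3 — 2 points.

P_2, P_3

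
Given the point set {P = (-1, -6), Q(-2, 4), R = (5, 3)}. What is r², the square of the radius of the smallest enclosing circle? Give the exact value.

32825/1058

Side lengths²: PQ² = 101, PR² = 117, QR² = 50.
Since PR² = 117 < 101 + 50 = 151, the triangle is acute, so the smallest enclosing circle is the circumcircle.
Circumcentre = (41/46, -35/46), r² = 32825/1058.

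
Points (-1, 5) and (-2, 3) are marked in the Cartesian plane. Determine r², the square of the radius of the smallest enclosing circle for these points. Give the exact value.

1.25

The smallest circle enclosing two points has them as diameter endpoints.
Centre = midpoint = (-1.5, 4); r² = |(-1, 5)−(-2, 3)|²/4 = 5/4 = 1.25.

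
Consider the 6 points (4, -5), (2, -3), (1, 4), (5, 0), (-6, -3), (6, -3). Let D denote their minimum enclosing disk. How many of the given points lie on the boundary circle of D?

The minimum enclosing circle is determined by three boundary points: (1, 4), (-6, -3), (6, -3).
Their circumcentre is (0, -2) with r² = 37.
The farthest remaining point (5, 0) is at distance² 29 ≤ 37.
The points at distance exactly r from the centre are (1, 4), (-6, -3), (6, -3) — 3 points.

3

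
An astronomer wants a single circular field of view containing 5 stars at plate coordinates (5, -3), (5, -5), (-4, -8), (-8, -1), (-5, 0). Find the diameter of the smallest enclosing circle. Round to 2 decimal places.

13.60

A smallest enclosing disk is always determined by at most three of the input points on its boundary.
The farthest pair is (5, -5)–(-8, -1) with squared distance 185. The circle on this segment as diameter has centre (-1.5, -3) and r² = 185/4 = 46.25.
Check (5, -3): distance² to centre = 42.25 ≤ 46.25, so it lies inside.
All remaining points lie in this disk, and no smaller disk contains both endpoints, so this is the minimum enclosing circle.
Diameter = 2r = 2√(46.25) ≈ 13.60.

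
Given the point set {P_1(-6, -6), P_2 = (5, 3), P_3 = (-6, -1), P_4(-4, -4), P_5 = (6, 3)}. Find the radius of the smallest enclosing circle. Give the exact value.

A smallest enclosing disk is always determined by at most three of the input points on its boundary.
The farthest pair is P_1–P_5 with squared distance 225. The circle on this segment as diameter has centre (0, -1.5) and r² = 225/4 = 56.25.
Check P_2: distance² to centre = 45.25 ≤ 56.25, so it lies inside.
All remaining points lie in this disk, and no smaller disk contains both endpoints, so this is the minimum enclosing circle.
r = √(56.25) = 7.5.

7.5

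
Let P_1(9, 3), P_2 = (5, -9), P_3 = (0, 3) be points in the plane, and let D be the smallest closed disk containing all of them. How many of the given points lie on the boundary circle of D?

3

Side lengths²: P_1P_2² = 160, P_1P_3² = 81, P_2P_3² = 169.
Since P_2P_3² = 169 < 160 + 81 = 241, the triangle is acute, so the smallest enclosing circle is the circumcircle.
Circumcentre = (4.5, -13/6), r² = 845/18.
The points at distance exactly r from the centre are P_1, P_2, P_3 — 3 points.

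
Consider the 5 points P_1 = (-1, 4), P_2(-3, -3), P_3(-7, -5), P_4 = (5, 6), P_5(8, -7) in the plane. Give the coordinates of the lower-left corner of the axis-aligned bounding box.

(-7, -7)

x-range [-7, 8], y-range [-7, 6].
The lower-left corner is (-7, -7).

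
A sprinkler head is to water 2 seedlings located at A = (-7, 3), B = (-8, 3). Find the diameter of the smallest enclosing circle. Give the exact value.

The smallest circle enclosing two points has them as diameter endpoints.
Centre = midpoint = (-7.5, 3); r² = |AB|²/4 = 1/4 = 0.25.
Diameter = 2r = 2√(0.25) = 1.

1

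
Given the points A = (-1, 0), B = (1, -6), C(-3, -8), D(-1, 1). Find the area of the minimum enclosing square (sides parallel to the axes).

The bounding box has width 4 and height 9.
An axis-aligned square enclosing the set must have side ≥ max(width, height).
So the minimum side is max(4, 9) = 9.
Area = 9² = 81.

81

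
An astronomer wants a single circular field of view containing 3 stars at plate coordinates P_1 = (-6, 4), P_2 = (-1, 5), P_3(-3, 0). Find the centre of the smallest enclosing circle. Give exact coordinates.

(-147/46, 137/46)

Side lengths²: P_1P_2² = 26, P_1P_3² = 25, P_2P_3² = 29.
Since P_2P_3² = 29 < 26 + 25 = 51, the triangle is acute, so the smallest enclosing circle is the circumcircle.
Circumcentre = (-147/46, 137/46), r² = 9425/1058.
Centre = (-147/46, 137/46).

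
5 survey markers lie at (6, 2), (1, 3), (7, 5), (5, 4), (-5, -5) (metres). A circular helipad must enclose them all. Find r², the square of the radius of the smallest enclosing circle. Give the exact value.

A smallest enclosing disk is always determined by at most three of the input points on its boundary.
The farthest pair is (7, 5)–(-5, -5) with squared distance 244. The circle on this segment as diameter has centre (1, 0) and r² = 244/4 = 61.
Check (6, 2): distance² to centre = 29 ≤ 61, so it lies inside.
All remaining points lie in this disk, and no smaller disk contains both endpoints, so this is the minimum enclosing circle.

61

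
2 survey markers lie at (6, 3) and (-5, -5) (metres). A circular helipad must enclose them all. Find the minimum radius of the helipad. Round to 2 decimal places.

6.80

The smallest circle enclosing two points has them as diameter endpoints.
Centre = midpoint = (0.5, -1); r² = |(6, 3)−(-5, -5)|²/4 = 185/4 = 46.25.
r = √(46.25) ≈ 6.80.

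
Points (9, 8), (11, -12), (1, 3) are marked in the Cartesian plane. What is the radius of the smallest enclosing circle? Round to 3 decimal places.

Call the three points A, B, C in the order given.
Side lengths²: AB² = 404, AC² = 89, BC² = 325.
Since AB² = 404 < 325 + 89 = 414, the triangle is acute, so the smallest enclosing circle is the circumcircle.
Circumcentre = (165/17, -69/34), r² = 116857/1156.
r = √(116857/1156) ≈ 10.054.

10.054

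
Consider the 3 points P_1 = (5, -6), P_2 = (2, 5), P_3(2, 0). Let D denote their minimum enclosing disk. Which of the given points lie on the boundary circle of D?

P_1, P_2

Side lengths²: P_1P_2² = 130, P_1P_3² = 45, P_2P_3² = 25.
Since P_1P_2² = 130 ≥ 45 + 25 = 70, the angle opposite P_1P_2 is not acute, so the smallest enclosing circle has P_1P_2 as diameter.
Centre = midpoint of P_1P_2 = (3.5, -0.5), r² = 130/4 = 32.5.
The points at distance exactly r from the centre are P_1, P_2 — 2 points.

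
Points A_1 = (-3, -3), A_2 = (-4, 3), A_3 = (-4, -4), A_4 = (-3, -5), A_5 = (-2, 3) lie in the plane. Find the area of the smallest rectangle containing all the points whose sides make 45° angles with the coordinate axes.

40.5

In coordinates u = x + y, v = x − y the rectangle is axis-aligned; the map (x,y)→(u,v) scales areas by 2.
u-values: -6, -1, -8, -8, 1; range = 1 − (-8) = 9.
v-values: 0, -7, 0, 2, -5; range = 2 − (-7) = 9.
Area = (9 × 9) / 2 = 40.5.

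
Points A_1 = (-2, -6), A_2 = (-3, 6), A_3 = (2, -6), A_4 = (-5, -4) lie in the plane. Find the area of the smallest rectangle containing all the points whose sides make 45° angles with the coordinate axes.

102

In coordinates u = x + y, v = x − y the rectangle is axis-aligned; the map (x,y)→(u,v) scales areas by 2.
u-values: -8, 3, -4, -9; range = 3 − (-9) = 12.
v-values: 4, -9, 8, -1; range = 8 − (-9) = 17.
Area = (12 × 17) / 2 = 102.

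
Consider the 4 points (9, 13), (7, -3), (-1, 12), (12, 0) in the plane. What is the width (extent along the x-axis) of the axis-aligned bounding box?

13

max x = 12, min x = -1, so width = 13.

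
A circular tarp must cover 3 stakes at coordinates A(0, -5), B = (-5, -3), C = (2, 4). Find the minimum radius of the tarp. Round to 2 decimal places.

Side lengths²: AB² = 29, AC² = 85, BC² = 98.
Since BC² = 98 < 85 + 29 = 114, the triangle is acute, so the smallest enclosing circle is the circumcircle.
Circumcentre = (-13/14, -1/14), r² = 2465/98.
r = √(2465/98) ≈ 5.02.

5.02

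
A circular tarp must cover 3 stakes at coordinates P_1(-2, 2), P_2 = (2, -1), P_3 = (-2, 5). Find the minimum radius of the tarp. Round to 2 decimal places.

Side lengths²: P_1P_2² = 25, P_1P_3² = 9, P_2P_3² = 52.
Since P_2P_3² = 52 ≥ 25 + 9 = 34, the angle opposite P_2P_3 is not acute, so the smallest enclosing circle has P_2P_3 as diameter.
Centre = midpoint of P_2P_3 = (0, 2), r² = 52/4 = 13.
r = √13 ≈ 3.61.

3.61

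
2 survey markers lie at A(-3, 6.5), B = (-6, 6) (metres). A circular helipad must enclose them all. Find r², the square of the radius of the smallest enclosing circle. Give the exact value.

The smallest circle enclosing two points has them as diameter endpoints.
Centre = midpoint = (-4.5, 6.25); r² = |AB|²/4 = 9.25/4 = 2.3125.

2.3125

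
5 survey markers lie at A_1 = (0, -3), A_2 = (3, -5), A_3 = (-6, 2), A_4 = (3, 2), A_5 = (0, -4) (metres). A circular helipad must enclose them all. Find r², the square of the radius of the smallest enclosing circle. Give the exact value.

The farthest pair is A_2–A_3 with squared distance 130. The circle on this segment as diameter has centre (-1.5, -1.5) and r² = 130/4 = 32.5.
Check A_1: distance² to centre = 4.5 ≤ 32.5, so it lies inside.
All remaining points lie in this disk, and no smaller disk contains both endpoints, so this is the minimum enclosing circle.

32.5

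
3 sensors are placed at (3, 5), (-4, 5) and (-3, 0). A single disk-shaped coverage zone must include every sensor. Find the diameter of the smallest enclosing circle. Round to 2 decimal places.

7.96

Call the three points A, B, C in the order given.
Side lengths²: AB² = 49, AC² = 61, BC² = 26.
Since AC² = 61 < 49 + 26 = 75, the triangle is acute, so the smallest enclosing circle is the circumcircle.
Circumcentre = (-0.5, 3.1), r² = 15.86.
Diameter = 2r = 2√(15.86) ≈ 7.96.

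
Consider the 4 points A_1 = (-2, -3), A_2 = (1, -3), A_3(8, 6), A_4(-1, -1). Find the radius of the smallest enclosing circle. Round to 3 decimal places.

The farthest pair is A_1–A_3 with squared distance 181. The circle on this segment as diameter has centre (3, 1.5) and r² = 181/4 = 45.25.
Check A_2: distance² to centre = 24.25 ≤ 45.25, so it lies inside.
All remaining points lie in this disk, and no smaller disk contains both endpoints, so this is the minimum enclosing circle.
r = √(45.25) ≈ 6.727.

6.727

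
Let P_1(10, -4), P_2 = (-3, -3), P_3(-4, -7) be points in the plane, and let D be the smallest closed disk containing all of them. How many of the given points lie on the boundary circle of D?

2

Side lengths²: P_1P_2² = 170, P_1P_3² = 205, P_2P_3² = 17.
Since P_1P_3² = 205 ≥ 170 + 17 = 187, the angle opposite P_1P_3 is not acute, so the smallest enclosing circle has P_1P_3 as diameter.
Centre = midpoint of P_1P_3 = (3, -5.5), r² = 205/4 = 51.25.
The points at distance exactly r from the centre are P_1, P_3 — 2 points.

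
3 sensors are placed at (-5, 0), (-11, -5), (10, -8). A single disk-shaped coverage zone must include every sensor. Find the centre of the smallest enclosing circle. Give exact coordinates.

(-0.5, -6.5)

Call the three points A, B, C in the order given.
Side lengths²: AB² = 61, AC² = 289, BC² = 450.
Since BC² = 450 ≥ 289 + 61 = 350, the angle opposite BC is not acute, so the smallest enclosing circle has BC as diameter.
Centre = midpoint of BC = (-0.5, -6.5), r² = 450/4 = 112.5.
Centre = (-0.5, -6.5).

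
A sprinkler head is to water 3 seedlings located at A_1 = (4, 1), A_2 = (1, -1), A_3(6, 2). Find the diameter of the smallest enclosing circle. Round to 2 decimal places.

5.83

Side lengths²: A_1A_2² = 13, A_1A_3² = 5, A_2A_3² = 34.
Since A_2A_3² = 34 ≥ 13 + 5 = 18, the angle opposite A_2A_3 is not acute, so the smallest enclosing circle has A_2A_3 as diameter.
Centre = midpoint of A_2A_3 = (3.5, 0.5), r² = 34/4 = 8.5.
Diameter = 2r = 2√(8.5) ≈ 5.83.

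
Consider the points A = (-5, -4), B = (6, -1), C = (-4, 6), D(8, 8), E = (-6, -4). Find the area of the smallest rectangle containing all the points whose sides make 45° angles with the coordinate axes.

221

In coordinates u = x + y, v = x − y the rectangle is axis-aligned; the map (x,y)→(u,v) scales areas by 2.
u-values: -9, 5, 2, 16, -10; range = 16 − (-10) = 26.
v-values: -1, 7, -10, 0, -2; range = 7 − (-10) = 17.
Area = (26 × 17) / 2 = 221.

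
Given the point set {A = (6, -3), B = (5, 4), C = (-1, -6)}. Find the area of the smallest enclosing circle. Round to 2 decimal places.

106.81

Side lengths²: AB² = 50, AC² = 58, BC² = 136.
Since BC² = 136 ≥ 58 + 50 = 108, the angle opposite BC is not acute, so the smallest enclosing circle has BC as diameter.
Centre = midpoint of BC = (2, -1), r² = 136/4 = 34.
Area = π·r² = π·34 ≈ 106.81.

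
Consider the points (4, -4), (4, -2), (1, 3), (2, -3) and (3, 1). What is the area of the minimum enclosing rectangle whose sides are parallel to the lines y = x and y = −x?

In coordinates u = x + y, v = x − y the rectangle is axis-aligned; the map (x,y)→(u,v) scales areas by 2.
u-values: 0, 2, 4, -1, 4; range = 4 − (-1) = 5.
v-values: 8, 6, -2, 5, 2; range = 8 − (-2) = 10.
Area = (5 × 10) / 2 = 25.

25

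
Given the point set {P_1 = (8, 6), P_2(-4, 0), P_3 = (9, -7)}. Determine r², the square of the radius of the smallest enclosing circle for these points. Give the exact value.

Side lengths²: P_1P_2² = 180, P_1P_3² = 170, P_2P_3² = 218.
Since P_2P_3² = 218 < 180 + 170 = 350, the triangle is acute, so the smallest enclosing circle is the circumcircle.
Circumcentre = (106/27, -23/27), r² = 46325/729.

46325/729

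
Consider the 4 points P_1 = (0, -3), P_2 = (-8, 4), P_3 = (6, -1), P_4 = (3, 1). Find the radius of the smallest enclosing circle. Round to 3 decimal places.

A smallest enclosing disk is always determined by at most three of the input points on its boundary.
The farthest pair is P_2–P_3 with squared distance 221. The circle on this segment as diameter has centre (-1, 1.5) and r² = 221/4 = 55.25.
Check P_1: distance² to centre = 21.25 ≤ 55.25, so it lies inside.
All remaining points lie in this disk, and no smaller disk contains both endpoints, so this is the minimum enclosing circle.
r = √(55.25) ≈ 7.433.

7.433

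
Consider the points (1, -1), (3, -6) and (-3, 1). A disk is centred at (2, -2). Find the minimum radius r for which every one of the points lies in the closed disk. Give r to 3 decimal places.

5.831

The required radius is the distance from (2, -2) to the farthest point.
Squared distances: 2, 17, 34.
Maximum is 34, attained at (-3, 1).
r = √34 ≈ 5.831.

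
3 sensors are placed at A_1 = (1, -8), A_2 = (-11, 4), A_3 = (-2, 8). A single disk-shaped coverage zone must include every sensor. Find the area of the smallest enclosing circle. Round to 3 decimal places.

238.919

Side lengths²: A_1A_2² = 288, A_1A_3² = 265, A_2A_3² = 97.
Since A_1A_2² = 288 < 265 + 97 = 362, the triangle is acute, so the smallest enclosing circle is the circumcircle.
Circumcentre = (-93/26, -15/26), r² = 25705/338.
Area = π·r² = π·25705/338 ≈ 238.919.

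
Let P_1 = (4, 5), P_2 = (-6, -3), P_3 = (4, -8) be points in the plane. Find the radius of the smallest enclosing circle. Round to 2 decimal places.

7.16

Side lengths²: P_1P_2² = 164, P_1P_3² = 169, P_2P_3² = 125.
Since P_1P_3² = 169 < 164 + 125 = 289, the triangle is acute, so the smallest enclosing circle is the circumcircle.
Circumcentre = (1, -1.5), r² = 51.25.
r = √(51.25) ≈ 7.16.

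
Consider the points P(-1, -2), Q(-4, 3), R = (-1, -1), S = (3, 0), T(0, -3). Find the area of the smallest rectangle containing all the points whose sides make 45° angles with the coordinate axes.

In coordinates u = x + y, v = x − y the rectangle is axis-aligned; the map (x,y)→(u,v) scales areas by 2.
u-values: -3, -1, -2, 3, -3; range = 3 − (-3) = 6.
v-values: 1, -7, 0, 3, 3; range = 3 − (-7) = 10.
Area = (6 × 10) / 2 = 30.

30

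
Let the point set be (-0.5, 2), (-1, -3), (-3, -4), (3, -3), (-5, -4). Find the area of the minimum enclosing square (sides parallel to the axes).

The bounding box has width 8 and height 6.
An axis-aligned square enclosing the set must have side ≥ max(width, height).
So the minimum side is max(8, 6) = 8.
Area = 8² = 64.

64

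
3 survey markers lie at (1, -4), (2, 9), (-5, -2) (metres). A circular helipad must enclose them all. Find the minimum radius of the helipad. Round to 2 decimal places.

6.72

Call the three points A, B, C in the order given.
Side lengths²: AB² = 170, AC² = 40, BC² = 170.
Since BC² = 170 < 170 + 40 = 210, the triangle is acute, so the smallest enclosing circle is the circumcircle.
Circumcentre = (-0.125, 2.625), r² = 45.15625.
r = √(45.15625) ≈ 6.72.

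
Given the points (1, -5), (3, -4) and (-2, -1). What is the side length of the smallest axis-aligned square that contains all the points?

The bounding box has width 5 and height 4.
An axis-aligned square enclosing the set must have side ≥ max(width, height).
So the minimum side is max(5, 4) = 5.

5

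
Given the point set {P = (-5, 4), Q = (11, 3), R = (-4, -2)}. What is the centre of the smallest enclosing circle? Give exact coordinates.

Side lengths²: PQ² = 257, PR² = 37, QR² = 250.
Since PQ² = 257 < 250 + 37 = 287, the triangle is acute, so the smallest enclosing circle is the circumcircle.
Circumcentre = (111/38, 85/38), r² = 47545/722.
Centre = (111/38, 85/38).

(111/38, 85/38)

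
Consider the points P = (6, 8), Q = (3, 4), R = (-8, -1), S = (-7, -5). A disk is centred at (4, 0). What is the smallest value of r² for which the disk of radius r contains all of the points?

146

The required radius is the distance from (4, 0) to the farthest point.
Squared distances: 68, 17, 145, 146.
Maximum is 146, attained at S.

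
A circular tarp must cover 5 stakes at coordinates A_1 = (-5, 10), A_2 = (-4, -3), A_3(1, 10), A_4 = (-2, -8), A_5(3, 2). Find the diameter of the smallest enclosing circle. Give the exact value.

18.5

The minimum enclosing circle of a finite set is fixed by two of the points (as a diameter) or three (as a circumcircle).
The minimum enclosing circle is determined by three boundary points: A_1, A_3, A_4.
Their circumcentre is (-2, 1.25) with r² = 85.5625.
The farthest remaining point A_5 is at distance² 25.5625 ≤ 85.5625.
Diameter = 2r = 2√(85.5625) = 18.5.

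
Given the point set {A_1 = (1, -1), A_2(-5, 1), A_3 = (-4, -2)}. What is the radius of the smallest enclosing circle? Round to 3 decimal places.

3.162

Side lengths²: A_1A_2² = 40, A_1A_3² = 26, A_2A_3² = 10.
Since A_1A_2² = 40 ≥ 26 + 10 = 36, the angle opposite A_1A_2 is not acute, so the smallest enclosing circle has A_1A_2 as diameter.
Centre = midpoint of A_1A_2 = (-2, 0), r² = 40/4 = 10.
r = √10 ≈ 3.162.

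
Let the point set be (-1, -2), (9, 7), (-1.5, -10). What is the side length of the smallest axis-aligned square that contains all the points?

17

The bounding box has width 10.5 and height 17.
An axis-aligned square enclosing the set must have side ≥ max(width, height).
So the minimum side is max(10.5, 17) = 17.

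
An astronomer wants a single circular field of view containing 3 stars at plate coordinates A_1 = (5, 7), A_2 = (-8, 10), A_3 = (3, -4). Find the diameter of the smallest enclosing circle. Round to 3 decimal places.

17.804

Side lengths²: A_1A_2² = 178, A_1A_3² = 125, A_2A_3² = 317.
Since A_2A_3² = 317 ≥ 178 + 125 = 303, the angle opposite A_2A_3 is not acute, so the smallest enclosing circle has A_2A_3 as diameter.
Centre = midpoint of A_2A_3 = (-2.5, 3), r² = 317/4 = 79.25.
Diameter = 2r = 2√(79.25) ≈ 17.804.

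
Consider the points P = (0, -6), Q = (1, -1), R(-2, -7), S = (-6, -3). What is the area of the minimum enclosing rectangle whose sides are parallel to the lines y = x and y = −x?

40.5

In coordinates u = x + y, v = x − y the rectangle is axis-aligned; the map (x,y)→(u,v) scales areas by 2.
u-values: -6, 0, -9, -9; range = 0 − (-9) = 9.
v-values: 6, 2, 5, -3; range = 6 − (-3) = 9.
Area = (9 × 9) / 2 = 40.5.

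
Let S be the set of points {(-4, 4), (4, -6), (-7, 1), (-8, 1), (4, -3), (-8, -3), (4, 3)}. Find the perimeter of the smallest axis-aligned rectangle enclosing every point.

44

Width = max x − min x = 4 − (-8) = 12.
Height = max y − min y = 4 − (-6) = 10.
Perimeter = 2(12 + 10) = 44.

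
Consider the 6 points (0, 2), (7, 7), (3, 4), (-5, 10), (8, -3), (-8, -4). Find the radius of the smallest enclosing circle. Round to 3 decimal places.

The minimum enclosing circle is determined by three boundary points: (-5, 10), (8, -3), (-8, -4).
Their circumcentre is (-11/34, 57/34) with r² = 52685/578.
The farthest remaining point (7, 7) is at distance² 47381/578 ≤ 52685/578.
r = √(52685/578) ≈ 9.547.

9.547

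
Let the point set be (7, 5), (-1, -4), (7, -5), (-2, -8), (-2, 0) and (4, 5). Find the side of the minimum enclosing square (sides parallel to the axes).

13

The bounding box has width 9 and height 13.
An axis-aligned square enclosing the set must have side ≥ max(width, height).
So the minimum side is max(9, 13) = 13.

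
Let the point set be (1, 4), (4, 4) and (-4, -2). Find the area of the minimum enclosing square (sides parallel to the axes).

The bounding box has width 8 and height 6.
An axis-aligned square enclosing the set must have side ≥ max(width, height).
So the minimum side is max(8, 6) = 8.
Area = 8² = 64.

64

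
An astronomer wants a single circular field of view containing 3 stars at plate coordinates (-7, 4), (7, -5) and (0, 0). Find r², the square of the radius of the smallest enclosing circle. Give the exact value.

69.25

Call the three points A, B, C in the order given.
Side lengths²: AB² = 277, AC² = 65, BC² = 74.
Since AB² = 277 ≥ 74 + 65 = 139, the angle opposite AB is not acute, so the smallest enclosing circle has AB as diameter.
Centre = midpoint of AB = (0, -0.5), r² = 277/4 = 69.25.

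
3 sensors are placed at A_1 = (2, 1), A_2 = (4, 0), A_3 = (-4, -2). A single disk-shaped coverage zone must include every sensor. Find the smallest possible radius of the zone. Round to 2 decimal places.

4.12

Side lengths²: A_1A_2² = 5, A_1A_3² = 45, A_2A_3² = 68.
Since A_2A_3² = 68 ≥ 45 + 5 = 50, the angle opposite A_2A_3 is not acute, so the smallest enclosing circle has A_2A_3 as diameter.
Centre = midpoint of A_2A_3 = (0, -1), r² = 68/4 = 17.
r = √17 ≈ 4.12.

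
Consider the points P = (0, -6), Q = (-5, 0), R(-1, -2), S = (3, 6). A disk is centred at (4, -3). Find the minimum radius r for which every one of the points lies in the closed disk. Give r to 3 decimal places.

The required radius is the distance from (4, -3) to the farthest point.
Squared distances: 25, 90, 26, 82.
Maximum is 90, attained at Q.
r = √90 ≈ 9.487.

9.487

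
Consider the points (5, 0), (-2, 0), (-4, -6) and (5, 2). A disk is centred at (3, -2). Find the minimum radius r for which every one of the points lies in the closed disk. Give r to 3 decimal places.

8.062

The required radius is the distance from (3, -2) to the farthest point.
Squared distances: 8, 29, 65, 20.
Maximum is 65, attained at (-4, -6).
r = √65 ≈ 8.062.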